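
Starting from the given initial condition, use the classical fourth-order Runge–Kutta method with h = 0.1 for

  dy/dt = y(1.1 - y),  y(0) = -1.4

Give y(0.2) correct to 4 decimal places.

-2.5397

RK4: k1 = f(t_n, y_n); k2 = f(t_n + h/2, y_n + (h/2)·k1); k3 = f(t_n + h/2, y_n + (h/2)·k2); k4 = f(t_n + h, y_n + h·k3); y_{n+1} = y_n + (h/6)·(k1 + 2k2 + 2k3 + k4).
t=0.000000, y=-1.400000:
  k1 = f(0.000000, -1.400000) = -3.500000
  k2 = f(0.050000, -1.575000) = -4.213125
  k3 = f(0.050000, -1.610656) = -4.365935
  k4 = f(0.100000, -1.836594) = -5.393329
  y ← -1.400000 + (0.1/6)·(k1 + 2k2 + 2k3 + k4) = -1.834191
t=0.100000, y=-1.834191:
  k1 = f(0.100000, -1.834191) = -5.381866
  k2 = f(0.150000, -2.103284) = -6.737417
  k3 = f(0.150000, -2.171062) = -7.101677
  k4 = f(0.200000, -2.544358) = -9.272554
  y ← -1.834191 + (0.1/6)·(k1 + 2k2 + 2k3 + k4) = -2.539734
y(0.2) ≈ -2.5397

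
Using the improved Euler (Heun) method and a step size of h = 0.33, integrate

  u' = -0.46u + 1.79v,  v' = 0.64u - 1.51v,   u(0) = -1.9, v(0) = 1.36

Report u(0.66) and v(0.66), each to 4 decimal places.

Heun on (u,v): k1 = f(s_n, state_n); k2 = f(s_n + h, state_n + h·k1); state_{n+1} = state_n + (h/2)·(k1 + k2).
0.000000: (-1.900000, 1.360000)
  k1 = (3.308400, -3.269600)
  predictor → (-0.808228, 0.281032)
  k2 = (0.874832, -0.941624)
  → (-1.209767, 0.665148)
0.330000: (-1.209767, 0.665148)
  k1 = (1.747108, -1.778624)
  predictor → (-0.633221, 0.078202)
  k2 = (0.431263, -0.523347)
  → (-0.850335, 0.285323)
(u(0.66), v(0.66)) ≈ (-0.8503, 0.2853)

-0.8503, 0.2853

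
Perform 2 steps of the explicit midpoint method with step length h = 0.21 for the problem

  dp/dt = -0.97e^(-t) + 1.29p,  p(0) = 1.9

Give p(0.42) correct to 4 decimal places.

2.8017

Midpoint: k1 = f(t_n, p_n); k2 = f(t_n + h/2, p_n + (h/2)·k1); p_{n+1} = p_n + h·k2.
t=0.000000, p=1.900000:
  k1 = f(0.000000, 1.900000) = 1.481000
  k2 = f(0.105000, 2.055505) = 1.778287
  p ← 1.900000 + 0.21·1.778287 = 2.273440
t=0.210000, p=2.273440:
  k1 = f(0.210000, 2.273440) = 2.146471
  k2 = f(0.315000, 2.498820) = 2.515582
  p ← 2.273440 + 0.21·2.515582 = 2.801712
p(0.42) ≈ 2.8017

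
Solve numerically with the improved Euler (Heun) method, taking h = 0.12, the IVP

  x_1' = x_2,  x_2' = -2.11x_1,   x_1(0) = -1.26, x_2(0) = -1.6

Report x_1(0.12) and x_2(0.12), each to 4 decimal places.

-1.4329, -1.2567

Heun on (x_1,x_2): k1 = f(s_n, state_n); k2 = f(s_n + h, state_n + h·k1); state_{n+1} = state_n + (h/2)·(k1 + k2).
0.000000: (-1.260000, -1.600000)
  k1 = (-1.600000, 2.658600)
  predictor → (-1.452000, -1.280968)
  k2 = (-1.280968, 3.063720)
  → (-1.432858, -1.256661)
(x_1(0.12), x_2(0.12)) ≈ (-1.4329, -1.2567)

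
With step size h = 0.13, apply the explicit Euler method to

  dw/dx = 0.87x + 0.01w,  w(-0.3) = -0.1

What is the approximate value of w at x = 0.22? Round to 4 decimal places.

Euler: w_{n+1} = w_n + h·f(x_n, w_n).
x=-0.300000, w=-0.100000: f=-0.262000 → w ← -0.100000 + 0.13·(-0.262000) = -0.134060
x=-0.170000, w=-0.134060: f=-0.149241 → w ← -0.134060 + 0.13·(-0.149241) = -0.153461
x=-0.040000, w=-0.153461: f=-0.036335 → w ← -0.153461 + 0.13·(-0.036335) = -0.158185
x=0.090000, w=-0.158185: f=0.076718 → w ← -0.158185 + 0.13·0.076718 = -0.148211
w(0.22) ≈ -0.1482

-0.1482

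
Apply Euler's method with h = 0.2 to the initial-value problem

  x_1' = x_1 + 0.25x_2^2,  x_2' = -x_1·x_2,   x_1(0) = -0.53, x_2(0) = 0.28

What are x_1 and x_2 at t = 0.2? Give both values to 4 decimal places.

Euler on (x_1,x_2): x_1_{n+1} = x_1_n + h·x_1', x_2_{n+1} = x_2_n + h·x_2'.
0.000000: (-0.530000, 0.280000); f=(-0.510400, 0.148400) → (-0.632080, 0.309680)
(x_1(0.2), x_2(0.2)) ≈ (-0.6321, 0.3097)

-0.6321, 0.3097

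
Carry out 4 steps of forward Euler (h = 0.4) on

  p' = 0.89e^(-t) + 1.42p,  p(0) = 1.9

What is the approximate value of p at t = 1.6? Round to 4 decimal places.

Euler: p_{n+1} = p_n + h·f(t_n, p_n).
t=0.000000, p=1.900000: f=3.588000 → p ← 1.900000 + 0.4·3.588000 = 3.335200
t=0.400000, p=3.335200: f=5.332569 → p ← 3.335200 + 0.4·5.332569 = 5.468228
t=0.800000, p=5.468228: f=8.164786 → p ← 5.468228 + 0.4·8.164786 = 8.734142
t=1.200000, p=8.734142: f=12.670544 → p ← 8.734142 + 0.4·12.670544 = 13.802360
p(1.6) ≈ 13.8024

13.8024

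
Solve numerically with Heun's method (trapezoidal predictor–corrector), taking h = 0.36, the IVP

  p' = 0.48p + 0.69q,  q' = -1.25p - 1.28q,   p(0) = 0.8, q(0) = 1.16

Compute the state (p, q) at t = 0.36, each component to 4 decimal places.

Heun on (p,q): k1 = f(t_n, state_n); k2 = f(t_n + h, state_n + h·k1); state_{n+1} = state_n + (h/2)·(k1 + k2).
0.000000: (0.800000, 1.160000)
  k1 = (1.184400, -2.484800)
  predictor → (1.226384, 0.265472)
  k2 = (0.771840, -1.872784)
  → (1.152123, 0.375635)
(p(0.36), q(0.36)) ≈ (1.1521, 0.3756)

1.1521, 0.3756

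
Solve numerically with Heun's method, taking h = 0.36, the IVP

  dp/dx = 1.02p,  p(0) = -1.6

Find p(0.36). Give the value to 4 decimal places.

-2.2954

Heun: k1 = f(x_n, p_n); k2 = f(x_n + h, p_n + h·k1); p_{n+1} = p_n + (h/2)·(k1 + k2).
x=0.000000, p=-1.600000:
  k1 = f(0.000000, -1.600000) = -1.632000
  k2 = f(0.360000, -2.187520) = -2.231270
  p ← -1.600000 + (0.36/2)·(-1.632000 + (-2.231270)) = -2.295389
p(0.36) ≈ -2.2954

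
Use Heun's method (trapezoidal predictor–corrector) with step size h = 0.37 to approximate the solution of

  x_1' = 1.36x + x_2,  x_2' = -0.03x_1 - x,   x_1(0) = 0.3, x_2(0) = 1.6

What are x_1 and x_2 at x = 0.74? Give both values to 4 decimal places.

Heun on (x_1,x_2): k1 = f(x_n, state_n); k2 = f(x_n + h, state_n + h·k1); state_{n+1} = state_n + (h/2)·(k1 + k2).
0.000000: (0.300000, 1.600000)
  k1 = (1.600000, -0.009000)
  predictor → (0.892000, 1.596670)
  k2 = (2.099870, -0.396760)
  → (0.984476, 1.524934)
0.370000: (0.984476, 1.524934)
  k1 = (2.028134, -0.399534)
  predictor → (1.734886, 1.377107)
  k2 = (2.383507, -0.792047)
  → (1.800630, 1.304492)
(x_1(0.74), x_2(0.74)) ≈ (1.8006, 1.3045)

1.8006, 1.3045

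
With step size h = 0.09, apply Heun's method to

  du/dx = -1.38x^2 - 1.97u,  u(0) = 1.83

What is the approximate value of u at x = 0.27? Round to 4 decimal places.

Heun: k1 = f(x_n, u_n); k2 = f(x_n + h, u_n + h·k1); u_{n+1} = u_n + (h/2)·(k1 + k2).
x=0.000000, u=1.830000:
  k1 = f(0.000000, 1.830000) = -3.605100
  k2 = f(0.090000, 1.505541) = -2.977094
  u ← 1.830000 + (0.09/2)·(-3.605100 + (-2.977094)) = 1.533801
x=0.090000, u=1.533801:
  k1 = f(0.090000, 1.533801) = -3.032767
  k2 = f(0.180000, 1.260852) = -2.528591
  u ← 1.533801 + (0.09/2)·(-3.032767 + (-2.528591)) = 1.283540
x=0.180000, u=1.283540:
  k1 = f(0.180000, 1.283540) = -2.573286
  k2 = f(0.270000, 1.051944) = -2.172933
  u ← 1.283540 + (0.09/2)·(-2.573286 + (-2.172933)) = 1.069960
u(0.27) ≈ 1.0700

1.0700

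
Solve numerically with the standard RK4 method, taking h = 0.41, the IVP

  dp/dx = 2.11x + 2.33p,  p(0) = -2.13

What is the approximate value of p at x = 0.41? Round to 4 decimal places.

RK4: k1 = f(x_n, p_n); k2 = f(x_n + h/2, p_n + (h/2)·k1); k3 = f(x_n + h/2, p_n + (h/2)·k2); k4 = f(x_n + h, p_n + h·k3); p_{n+1} = p_n + (h/6)·(k1 + 2k2 + 2k3 + k4).
x=0.000000, p=-2.130000:
  k1 = f(0.000000, -2.130000) = -4.962900
  k2 = f(0.205000, -3.147394) = -6.900879
  k3 = f(0.205000, -3.544680) = -7.826555
  k4 = f(0.410000, -5.338888) = -11.574508
  p ← -2.130000 + (0.41/6)·(k1 + 2k2 + 2k3 + k4) = -5.272806
p(0.41) ≈ -5.2728

-5.2728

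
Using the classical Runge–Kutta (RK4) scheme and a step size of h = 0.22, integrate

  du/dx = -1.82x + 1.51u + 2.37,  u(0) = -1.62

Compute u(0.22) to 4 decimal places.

RK4: k1 = f(x_n, u_n); k2 = f(x_n + h/2, u_n + (h/2)·k1); k3 = f(x_n + h/2, u_n + (h/2)·k2); k4 = f(x_n + h, u_n + h·k3); u_{n+1} = u_n + (h/6)·(k1 + 2k2 + 2k3 + k4).
x=0.000000, u=-1.620000:
  k1 = f(0.000000, -1.620000) = -0.076200
  k2 = f(0.110000, -1.628382) = -0.289057
  k3 = f(0.110000, -1.651796) = -0.324412
  k4 = f(0.220000, -1.691371) = -0.584370
  u ← -1.620000 + (0.22/6)·(k1 + 2k2 + 2k3 + k4) = -1.689209
u(0.22) ≈ -1.6892

-1.6892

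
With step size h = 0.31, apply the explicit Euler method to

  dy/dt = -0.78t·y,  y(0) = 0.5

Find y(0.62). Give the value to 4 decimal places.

Euler: y_{n+1} = y_n + h·f(t_n, y_n).
t=0.000000, y=0.500000: f=0.000000 → y ← 0.500000 + 0.31·0.000000 = 0.500000
t=0.310000, y=0.500000: f=-0.120900 → y ← 0.500000 + 0.31·(-0.120900) = 0.462521
y(0.62) ≈ 0.4625

0.4625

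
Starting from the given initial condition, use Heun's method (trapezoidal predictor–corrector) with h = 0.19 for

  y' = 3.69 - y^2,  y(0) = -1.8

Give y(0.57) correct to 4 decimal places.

-1.1158

Heun: k1 = f(x_n, y_n); k2 = f(x_n + h, y_n + h·k1); y_{n+1} = y_n + (h/2)·(k1 + k2).
x=0.000000, y=-1.800000:
  k1 = f(0.000000, -1.800000) = 0.450000
  k2 = f(0.190000, -1.714500) = 0.750490
  y ← -1.800000 + (0.19/2)·(0.450000 + 0.750490) = -1.685953
x=0.190000, y=-1.685953:
  k1 = f(0.190000, -1.685953) = 0.847561
  k2 = f(0.380000, -1.524917) = 1.364628
  y ← -1.685953 + (0.19/2)·(0.847561 + 1.364628) = -1.475795
x=0.380000, y=-1.475795:
  k1 = f(0.380000, -1.475795) = 1.512028
  k2 = f(0.570000, -1.188510) = 2.277443
  y ← -1.475795 + (0.19/2)·(1.512028 + 2.277443) = -1.115796
y(0.57) ≈ -1.1158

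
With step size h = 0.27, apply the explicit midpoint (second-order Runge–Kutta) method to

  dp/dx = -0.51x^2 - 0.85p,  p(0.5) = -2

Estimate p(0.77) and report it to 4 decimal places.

-1.6452

Midpoint: k1 = f(x_n, p_n); k2 = f(x_n + h/2, p_n + (h/2)·k1); p_{n+1} = p_n + h·k2.
x=0.500000, p=-2.000000:
  k1 = f(0.500000, -2.000000) = 1.572500
  k2 = f(0.635000, -1.787713) = 1.313911
  p ← -2.000000 + 0.27·1.313911 = -1.645244
p(0.77) ≈ -1.6452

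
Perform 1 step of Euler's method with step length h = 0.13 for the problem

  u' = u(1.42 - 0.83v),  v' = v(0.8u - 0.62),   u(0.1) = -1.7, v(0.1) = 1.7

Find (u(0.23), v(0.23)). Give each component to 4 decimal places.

-1.7020, 1.2624

Euler on (u,v): u_{n+1} = u_n + h·u', v_{n+1} = v_n + h·v'.
0.100000: (-1.700000, 1.700000); f=(-0.015300, -3.366000) → (-1.701989, 1.262420)
(u(0.23), v(0.23)) ≈ (-1.7020, 1.2624)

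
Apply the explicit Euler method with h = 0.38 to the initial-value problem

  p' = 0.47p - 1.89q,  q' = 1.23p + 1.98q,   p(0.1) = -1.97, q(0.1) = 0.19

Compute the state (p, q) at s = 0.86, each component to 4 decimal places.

-2.4752, -2.1791

Euler on (p,q): p_{n+1} = p_n + h·p', q_{n+1} = q_n + h·q'.
0.100000: (-1.970000, 0.190000); f=(-1.285000, -2.046900) → (-2.458300, -0.587822)
0.480000: (-2.458300, -0.587822); f=(-0.044417, -4.187597) → (-2.475179, -2.179109)
(p(0.86), q(0.86)) ≈ (-2.4752, -2.1791)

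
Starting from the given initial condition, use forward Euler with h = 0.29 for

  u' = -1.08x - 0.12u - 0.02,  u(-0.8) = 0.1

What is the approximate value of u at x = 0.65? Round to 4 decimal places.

0.3481

Euler: u_{n+1} = u_n + h·f(x_n, u_n).
x=-0.800000, u=0.100000: f=0.832000 → u ← 0.100000 + 0.29·0.832000 = 0.341280
x=-0.510000, u=0.341280: f=0.489846 → u ← 0.341280 + 0.29·0.489846 = 0.483335
x=-0.220000, u=0.483335: f=0.159600 → u ← 0.483335 + 0.29·0.159600 = 0.529619
x=0.070000, u=0.529619: f=-0.159154 → u ← 0.529619 + 0.29·(-0.159154) = 0.483465
x=0.360000, u=0.483465: f=-0.466816 → u ← 0.483465 + 0.29·(-0.466816) = 0.348088
u(0.65) ≈ 0.3481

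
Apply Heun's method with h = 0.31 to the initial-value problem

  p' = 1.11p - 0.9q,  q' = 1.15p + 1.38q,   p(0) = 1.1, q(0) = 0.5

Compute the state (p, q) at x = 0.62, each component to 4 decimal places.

1.2594, 2.5187

Heun on (p,q): k1 = f(x_n, state_n); k2 = f(x_n + h, state_n + h·k1); state_{n+1} = state_n + (h/2)·(k1 + k2).
0.000000: (1.100000, 0.500000)
  k1 = (0.771000, 1.955000)
  predictor → (1.339010, 1.106050)
  k2 = (0.490856, 3.066211)
  → (1.295588, 1.278288)
0.310000: (1.295588, 1.278288)
  k1 = (0.287643, 3.253963)
  predictor → (1.384757, 2.287016)
  k2 = (-0.521234, 4.748553)
  → (1.259381, 2.518678)
(p(0.62), q(0.62)) ≈ (1.2594, 2.5187)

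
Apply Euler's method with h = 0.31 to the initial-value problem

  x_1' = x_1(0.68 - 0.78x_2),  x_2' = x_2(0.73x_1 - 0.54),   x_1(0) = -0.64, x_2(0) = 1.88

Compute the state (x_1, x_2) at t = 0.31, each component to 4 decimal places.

-0.4840, 1.2930

Euler on (x_1,x_2): x_1_{n+1} = x_1_n + h·x_1', x_2_{n+1} = x_2_n + h·x_2'.
0.000000: (-0.640000, 1.880000); f=(0.503296, -1.893536) → (-0.483978, 1.293004)
(x_1(0.31), x_2(0.31)) ≈ (-0.4840, 1.2930)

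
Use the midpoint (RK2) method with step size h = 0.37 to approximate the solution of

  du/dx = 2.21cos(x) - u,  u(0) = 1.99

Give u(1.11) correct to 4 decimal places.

1.7636

Midpoint: k1 = f(x_n, u_n); k2 = f(x_n + h/2, u_n + (h/2)·k1); u_{n+1} = u_n + h·k2.
x=0.000000, u=1.990000:
  k1 = f(0.000000, 1.990000) = 0.220000
  k2 = f(0.185000, 2.030700) = 0.141589
  u ← 1.990000 + 0.37·0.141589 = 2.042388
x=0.370000, u=2.042388:
  k1 = f(0.370000, 2.042388) = 0.018055
  k2 = f(0.555000, 2.045728) = -0.167448
  u ← 2.042388 + 0.37·(-0.167448) = 1.980432
x=0.740000, u=1.980432:
  k1 = f(0.740000, 1.980432) = -0.348417
  k2 = f(0.925000, 1.915975) = -0.585921
  u ← 1.980432 + 0.37·(-0.585921) = 1.763641
u(1.11) ≈ 1.7636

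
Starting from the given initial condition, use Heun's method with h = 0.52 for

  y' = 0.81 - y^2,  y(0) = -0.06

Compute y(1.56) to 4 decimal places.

Heun: k1 = f(s_n, y_n); k2 = f(s_n + h, y_n + h·k1); y_{n+1} = y_n + (h/2)·(k1 + k2).
s=0.000000, y=-0.060000:
  k1 = f(0.000000, -0.060000) = 0.806400
  k2 = f(0.520000, 0.359328) = 0.680883
  y ← -0.060000 + (0.52/2)·(0.806400 + 0.680883) = 0.326694
s=0.520000, y=0.326694:
  k1 = f(0.520000, 0.326694) = 0.703271
  k2 = f(1.040000, 0.692395) = 0.330590
  y ← 0.326694 + (0.52/2)·(0.703271 + 0.330590) = 0.595497
s=1.040000, y=0.595497:
  k1 = f(1.040000, 0.595497) = 0.455383
  k2 = f(1.560000, 0.832297) = 0.117283
  y ← 0.595497 + (0.52/2)·(0.455383 + 0.117283) = 0.744390
y(1.56) ≈ 0.7444

0.7444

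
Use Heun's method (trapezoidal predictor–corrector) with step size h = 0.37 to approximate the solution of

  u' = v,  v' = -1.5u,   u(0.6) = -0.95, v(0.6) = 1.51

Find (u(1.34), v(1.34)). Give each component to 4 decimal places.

Heun on (u,v): k1 = f(t_n, state_n); k2 = f(t_n + h, state_n + h·k1); state_{n+1} = state_n + (h/2)·(k1 + k2).
0.600000: (-0.950000, 1.510000)
  k1 = (1.510000, 1.425000)
  predictor → (-0.391300, 2.037250)
  k2 = (2.037250, 0.586950)
  → (-0.293759, 1.882211)
0.970000: (-0.293759, 1.882211)
  k1 = (1.882211, 0.440638)
  predictor → (0.402659, 2.045247)
  k2 = (2.045247, -0.603989)
  → (0.432821, 1.851991)
(u(1.34), v(1.34)) ≈ (0.4328, 1.8520)

0.4328, 1.8520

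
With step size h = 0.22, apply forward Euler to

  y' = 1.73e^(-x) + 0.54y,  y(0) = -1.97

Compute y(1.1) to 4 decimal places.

Euler: y_{n+1} = y_n + h·f(x_n, y_n).
x=0.000000, y=-1.970000: f=0.666200 → y ← -1.970000 + 0.22·0.666200 = -1.823436
x=0.220000, y=-1.823436: f=0.403702 → y ← -1.823436 + 0.22·0.403702 = -1.734622
x=0.440000, y=-1.734622: f=0.177487 → y ← -1.734622 + 0.22·0.177487 = -1.695574
x=0.660000, y=-1.695574: f=-0.021457 → y ← -1.695574 + 0.22·(-0.021457) = -1.700295
x=0.880000, y=-1.700295: f=-0.200585 → y ← -1.700295 + 0.22·(-0.200585) = -1.744424
y(1.1) ≈ -1.7444

-1.7444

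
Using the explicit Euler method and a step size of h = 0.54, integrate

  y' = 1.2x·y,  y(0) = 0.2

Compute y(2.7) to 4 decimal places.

Euler: y_{n+1} = y_n + h·f(x_n, y_n).
x=0.000000, y=0.200000: f=0.000000 → y ← 0.200000 + 0.54·0.000000 = 0.200000
x=0.540000, y=0.200000: f=0.129600 → y ← 0.200000 + 0.54·0.129600 = 0.269984
x=1.080000, y=0.269984: f=0.349899 → y ← 0.269984 + 0.54·0.349899 = 0.458930
x=1.620000, y=0.458930: f=0.892159 → y ← 0.458930 + 0.54·0.892159 = 0.940696
x=2.160000, y=0.940696: f=2.438283 → y ← 0.940696 + 0.54·2.438283 = 2.257368
y(2.7) ≈ 2.2574

2.2574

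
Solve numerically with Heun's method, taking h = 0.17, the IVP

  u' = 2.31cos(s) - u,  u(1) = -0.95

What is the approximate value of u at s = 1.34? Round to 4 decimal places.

-0.4299

Heun: k1 = f(s_n, u_n); k2 = f(s_n + h, u_n + h·k1); u_{n+1} = u_n + (h/2)·(k1 + k2).
s=1.000000, u=-0.950000:
  k1 = f(1.000000, -0.950000) = 2.198098
  k2 = f(1.170000, -0.576323) = 1.477574
  u ← -0.950000 + (0.17/2)·(2.198098 + 1.477574) = -0.637568
s=1.170000, u=-0.637568:
  k1 = f(1.170000, -0.637568) = 1.538818
  k2 = f(1.340000, -0.375969) = 0.904388
  u ← -0.637568 + (0.17/2)·(1.538818 + 0.904388) = -0.429895
u(1.34) ≈ -0.4299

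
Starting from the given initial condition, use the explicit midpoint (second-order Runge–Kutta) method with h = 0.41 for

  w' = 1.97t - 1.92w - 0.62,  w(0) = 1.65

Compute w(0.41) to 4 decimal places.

Midpoint: k1 = f(t_n, w_n); k2 = f(t_n + h/2, w_n + (h/2)·k1); w_{n+1} = w_n + h·k2.
t=0.000000, w=1.650000:
  k1 = f(0.000000, 1.650000) = -3.788000
  k2 = f(0.205000, 0.873460) = -1.893193
  w ← 1.650000 + 0.41·(-1.893193) = 0.873791
w(0.41) ≈ 0.8738

0.8738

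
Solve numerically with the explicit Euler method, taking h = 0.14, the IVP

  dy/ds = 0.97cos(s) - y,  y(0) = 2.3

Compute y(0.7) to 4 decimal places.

1.5600

Euler: y_{n+1} = y_n + h·f(s_n, y_n).
s=0.000000, y=2.300000: f=-1.330000 → y ← 2.300000 + 0.14·(-1.330000) = 2.113800
s=0.140000, y=2.113800: f=-1.153290 → y ← 2.113800 + 0.14·(-1.153290) = 1.952339
s=0.280000, y=1.952339: f=-1.020116 → y ← 1.952339 + 0.14·(-1.020116) = 1.809523
s=0.420000, y=1.809523: f=-0.923827 → y ← 1.809523 + 0.14·(-0.923827) = 1.680187
s=0.560000, y=1.680187: f=-0.858350 → y ← 1.680187 + 0.14·(-0.858350) = 1.560018
y(0.7) ≈ 1.5600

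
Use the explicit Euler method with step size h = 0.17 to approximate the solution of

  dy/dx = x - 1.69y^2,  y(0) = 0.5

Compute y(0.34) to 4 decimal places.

0.4044

Euler: y_{n+1} = y_n + h·f(x_n, y_n).
x=0.000000, y=0.500000: f=-0.422500 → y ← 0.500000 + 0.17·(-0.422500) = 0.428175
x=0.170000, y=0.428175: f=-0.139834 → y ← 0.428175 + 0.17·(-0.139834) = 0.404403
y(0.34) ≈ 0.4044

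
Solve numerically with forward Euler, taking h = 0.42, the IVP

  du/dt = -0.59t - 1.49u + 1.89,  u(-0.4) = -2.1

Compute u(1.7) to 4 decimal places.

0.8332

Euler: u_{n+1} = u_n + h·f(t_n, u_n).
t=-0.400000, u=-2.100000: f=5.255000 → u ← -2.100000 + 0.42·5.255000 = 0.107100
t=0.020000, u=0.107100: f=1.718621 → u ← 0.107100 + 0.42·1.718621 = 0.828921
t=0.440000, u=0.828921: f=0.395308 → u ← 0.828921 + 0.42·0.395308 = 0.994950
t=0.860000, u=0.994950: f=-0.099876 → u ← 0.994950 + 0.42·(-0.099876) = 0.953002
t=1.280000, u=0.953002: f=-0.285174 → u ← 0.953002 + 0.42·(-0.285174) = 0.833229
u(1.7) ≈ 0.8332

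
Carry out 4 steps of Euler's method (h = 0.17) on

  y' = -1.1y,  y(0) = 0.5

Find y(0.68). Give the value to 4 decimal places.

Euler: y_{n+1} = y_n + h·f(x_n, y_n).
x=0.000000, y=0.500000: f=-0.550000 → y ← 0.500000 + 0.17·(-0.550000) = 0.406500
x=0.170000, y=0.406500: f=-0.447150 → y ← 0.406500 + 0.17·(-0.447150) = 0.330484
x=0.340000, y=0.330484: f=-0.363533 → y ← 0.330484 + 0.17·(-0.363533) = 0.268684
x=0.510000, y=0.268684: f=-0.295552 → y ← 0.268684 + 0.17·(-0.295552) = 0.218440
y(0.68) ≈ 0.2184

0.2184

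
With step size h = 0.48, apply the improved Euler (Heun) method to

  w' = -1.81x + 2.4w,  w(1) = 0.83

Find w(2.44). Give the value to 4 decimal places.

Heun: k1 = f(x_n, w_n); k2 = f(x_n + h, w_n + h·k1); w_{n+1} = w_n + (h/2)·(k1 + k2).
x=1.000000, w=0.830000:
  k1 = f(1.000000, 0.830000) = 0.182000
  k2 = f(1.480000, 0.917360) = -0.477136
  w ← 0.830000 + (0.48/2)·(0.182000 + (-0.477136)) = 0.759167
x=1.480000, w=0.759167:
  k1 = f(1.480000, 0.759167) = -0.856798
  k2 = f(1.960000, 0.347904) = -2.712630
  w ← 0.759167 + (0.48/2)·(-0.856798 + (-2.712630)) = -0.097495
x=1.960000, w=-0.097495:
  k1 = f(1.960000, -0.097495) = -3.781589
  k2 = f(2.440000, -1.912658) = -9.006780
  w ← -0.097495 + (0.48/2)·(-3.781589 + (-9.006780)) = -3.166704
w(2.44) ≈ -3.1667

-3.1667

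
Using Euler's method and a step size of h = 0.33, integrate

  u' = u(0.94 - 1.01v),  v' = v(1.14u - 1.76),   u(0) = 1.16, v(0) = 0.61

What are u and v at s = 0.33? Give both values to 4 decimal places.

1.2840, 0.5219

Euler on (u,v): u_{n+1} = u_n + h·u', v_{n+1} = v_n + h·v'.
0.000000: (1.160000, 0.610000); f=(0.375724, -0.266936) → (1.283989, 0.521911)
(u(0.33), v(0.33)) ≈ (1.2840, 0.5219)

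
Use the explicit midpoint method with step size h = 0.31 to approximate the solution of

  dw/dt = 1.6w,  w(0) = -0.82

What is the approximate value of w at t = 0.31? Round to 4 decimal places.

Midpoint: k1 = f(t_n, w_n); k2 = f(t_n + h/2, w_n + (h/2)·k1); w_{n+1} = w_n + h·k2.
t=0.000000, w=-0.820000:
  k1 = f(0.000000, -0.820000) = -1.312000
  k2 = f(0.155000, -1.023360) = -1.637376
  w ← -0.820000 + 0.31·(-1.637376) = -1.327587
w(0.31) ≈ -1.3276

-1.3276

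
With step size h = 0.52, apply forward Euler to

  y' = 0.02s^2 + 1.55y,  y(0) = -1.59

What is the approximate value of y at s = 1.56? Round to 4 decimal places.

Euler: y_{n+1} = y_n + h·f(s_n, y_n).
s=0.000000, y=-1.590000: f=-2.464500 → y ← -1.590000 + 0.52·(-2.464500) = -2.871540
s=0.520000, y=-2.871540: f=-4.445479 → y ← -2.871540 + 0.52·(-4.445479) = -5.183189
s=1.040000, y=-5.183189: f=-8.012311 → y ← -5.183189 + 0.52·(-8.012311) = -9.349591
y(1.56) ≈ -9.3496

-9.3496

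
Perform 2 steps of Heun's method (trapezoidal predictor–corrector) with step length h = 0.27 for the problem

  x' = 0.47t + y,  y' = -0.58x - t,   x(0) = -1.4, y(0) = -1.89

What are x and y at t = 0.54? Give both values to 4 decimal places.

-2.2328, -1.4522

Heun on (x,y): k1 = f(t_n, state_n); k2 = f(t_n + h, state_n + h·k1); state_{n+1} = state_n + (h/2)·(k1 + k2).
0.000000: (-1.400000, -1.890000)
  k1 = (-1.890000, 0.812000)
  predictor → (-1.910300, -1.670760)
  k2 = (-1.543860, 0.837974)
  → (-1.863571, -1.667254)
0.270000: (-1.863571, -1.667254)
  k1 = (-1.540354, 0.810871)
  predictor → (-2.279467, -1.448318)
  k2 = (-1.194518, 0.782091)
  → (-2.232779, -1.452204)
(x(0.54), y(0.54)) ≈ (-2.2328, -1.4522)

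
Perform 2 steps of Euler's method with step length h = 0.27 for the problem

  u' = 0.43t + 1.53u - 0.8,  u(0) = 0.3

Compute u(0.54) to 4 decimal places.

0.1092

Euler: u_{n+1} = u_n + h·f(t_n, u_n).
t=0.000000, u=0.300000: f=-0.341000 → u ← 0.300000 + 0.27·(-0.341000) = 0.207930
t=0.270000, u=0.207930: f=-0.365767 → u ← 0.207930 + 0.27·(-0.365767) = 0.109173
u(0.54) ≈ 0.1092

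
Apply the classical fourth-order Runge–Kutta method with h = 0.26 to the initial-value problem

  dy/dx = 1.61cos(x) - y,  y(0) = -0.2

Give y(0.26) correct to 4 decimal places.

0.2100

RK4: k1 = f(x_n, y_n); k2 = f(x_n + h/2, y_n + (h/2)·k1); k3 = f(x_n + h/2, y_n + (h/2)·k2); k4 = f(x_n + h, y_n + h·k3); y_{n+1} = y_n + (h/6)·(k1 + 2k2 + 2k3 + k4).
x=0.000000, y=-0.200000:
  k1 = f(0.000000, -0.200000) = 1.810000
  k2 = f(0.130000, 0.035300) = 1.561115
  k3 = f(0.130000, 0.002945) = 1.593470
  k4 = f(0.260000, 0.214302) = 1.341586
  y ← -0.200000 + (0.26/6)·(k1 + 2k2 + 2k3 + k4) = 0.209966
y(0.26) ≈ 0.2100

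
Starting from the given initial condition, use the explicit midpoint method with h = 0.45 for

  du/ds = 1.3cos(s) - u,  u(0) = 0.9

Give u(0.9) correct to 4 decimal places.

1.0056

Midpoint: k1 = f(s_n, u_n); k2 = f(s_n + h/2, u_n + (h/2)·k1); u_{n+1} = u_n + h·k2.
s=0.000000, u=0.900000:
  k1 = f(0.000000, 0.900000) = 0.400000
  k2 = f(0.225000, 0.990000) = 0.277232
  u ← 0.900000 + 0.45·0.277232 = 1.024755
s=0.450000, u=1.024755:
  k1 = f(0.450000, 1.024755) = 0.145827
  k2 = f(0.675000, 1.057566) = -0.042647
  u ← 1.024755 + 0.45·(-0.042647) = 1.005564
u(0.9) ≈ 1.0056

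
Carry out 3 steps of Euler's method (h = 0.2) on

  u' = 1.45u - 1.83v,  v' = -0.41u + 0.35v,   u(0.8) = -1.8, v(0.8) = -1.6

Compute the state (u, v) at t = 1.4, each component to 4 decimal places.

-1.5904, -1.5020

Euler on (u,v): u_{n+1} = u_n + h·u', v_{n+1} = v_n + h·v'.
0.800000: (-1.800000, -1.600000); f=(0.318000, 0.178000) → (-1.736400, -1.564400)
1.000000: (-1.736400, -1.564400); f=(0.345072, 0.164384) → (-1.667386, -1.531523)
1.200000: (-1.667386, -1.531523); f=(0.384978, 0.147595) → (-1.590390, -1.502004)
(u(1.4), v(1.4)) ≈ (-1.5904, -1.5020)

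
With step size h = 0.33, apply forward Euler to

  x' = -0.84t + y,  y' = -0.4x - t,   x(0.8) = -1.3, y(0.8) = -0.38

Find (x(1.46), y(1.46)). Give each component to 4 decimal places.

Euler on (x,y): x_{n+1} = x_n + h·x', y_{n+1} = y_n + h·y'.
0.800000: (-1.300000, -0.380000); f=(-1.052000, -0.280000) → (-1.647160, -0.472400)
1.130000: (-1.647160, -0.472400); f=(-1.421600, -0.471136) → (-2.116288, -0.627875)
(x(1.46), y(1.46)) ≈ (-2.1163, -0.6279)

-2.1163, -0.6279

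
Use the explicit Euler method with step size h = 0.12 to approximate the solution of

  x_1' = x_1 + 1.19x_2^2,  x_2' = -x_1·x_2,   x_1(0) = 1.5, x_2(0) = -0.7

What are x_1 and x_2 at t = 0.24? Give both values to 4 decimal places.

2.0070, -0.4535

Euler on (x_1,x_2): x_1_{n+1} = x_1_n + h·x_1', x_2_{n+1} = x_2_n + h·x_2'.
0.000000: (1.500000, -0.700000); f=(2.083100, 1.050000) → (1.749972, -0.574000)
0.120000: (1.749972, -0.574000); f=(2.142048, 1.004484) → (2.007018, -0.453462)
(x_1(0.24), x_2(0.24)) ≈ (2.0070, -0.4535)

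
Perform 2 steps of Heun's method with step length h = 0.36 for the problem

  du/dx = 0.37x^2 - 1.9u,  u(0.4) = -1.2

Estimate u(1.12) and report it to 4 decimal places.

-0.2442

Heun: k1 = f(x_n, u_n); k2 = f(x_n + h, u_n + h·k1); u_{n+1} = u_n + (h/2)·(k1 + k2).
x=0.400000, u=-1.200000:
  k1 = f(0.400000, -1.200000) = 2.339200
  k2 = f(0.760000, -0.357888) = 0.893699
  u ← -1.200000 + (0.36/2)·(2.339200 + 0.893699) = -0.618078
x=0.760000, u=-0.618078:
  k1 = f(0.760000, -0.618078) = 1.388060
  k2 = f(1.120000, -0.118376) = 0.689043
  u ← -0.618078 + (0.36/2)·(1.388060 + 0.689043) = -0.244199
u(1.12) ≈ -0.2442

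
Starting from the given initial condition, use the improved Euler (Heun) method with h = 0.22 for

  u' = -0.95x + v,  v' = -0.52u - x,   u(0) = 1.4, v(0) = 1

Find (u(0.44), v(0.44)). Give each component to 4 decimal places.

1.6619, 0.5423

Heun on (u,v): k1 = f(x_n, state_n); k2 = f(x_n + h, state_n + h·k1); state_{n+1} = state_n + (h/2)·(k1 + k2).
0.000000: (1.400000, 1.000000)
  k1 = (1.000000, -0.728000)
  predictor → (1.620000, 0.839840)
  k2 = (0.630840, -1.062400)
  → (1.579392, 0.803056)
0.220000: (1.579392, 0.803056)
  k1 = (0.594056, -1.041284)
  predictor → (1.710085, 0.573974)
  k2 = (0.155974, -1.329244)
  → (1.661896, 0.542298)
(u(0.44), v(0.44)) ≈ (1.6619, 0.5423)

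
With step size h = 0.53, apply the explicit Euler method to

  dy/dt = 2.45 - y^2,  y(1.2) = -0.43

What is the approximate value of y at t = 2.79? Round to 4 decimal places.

Euler: y_{n+1} = y_n + h·f(t_n, y_n).
t=1.200000, y=-0.430000: f=2.265100 → y ← -0.430000 + 0.53·2.265100 = 0.770503
t=1.730000, y=0.770503: f=1.856325 → y ← 0.770503 + 0.53·1.856325 = 1.754355
t=2.260000, y=1.754355: f=-0.627763 → y ← 1.754355 + 0.53·(-0.627763) = 1.421641
y(2.79) ≈ 1.4216

1.4216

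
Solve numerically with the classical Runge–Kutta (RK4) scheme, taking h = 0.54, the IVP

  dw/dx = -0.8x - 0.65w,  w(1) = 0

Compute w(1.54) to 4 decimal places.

RK4: k1 = f(x_n, w_n); k2 = f(x_n + h/2, w_n + (h/2)·k1); k3 = f(x_n + h/2, w_n + (h/2)·k2); k4 = f(x_n + h, w_n + h·k3); w_{n+1} = w_n + (h/6)·(k1 + 2k2 + 2k3 + k4).
x=1.000000, w=0.000000:
  k1 = f(1.000000, 0.000000) = -0.800000
  k2 = f(1.270000, -0.216000) = -0.875600
  k3 = f(1.270000, -0.236412) = -0.862332
  k4 = f(1.540000, -0.465659) = -0.929321
  w ← 0.000000 + (0.54/6)·(k1 + 2k2 + 2k3 + k4) = -0.468467
w(1.54) ≈ -0.4685

-0.4685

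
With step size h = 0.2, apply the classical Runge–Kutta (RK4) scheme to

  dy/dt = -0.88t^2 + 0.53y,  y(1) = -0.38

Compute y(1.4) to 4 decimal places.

-1.0329

RK4: k1 = f(t_n, y_n); k2 = f(t_n + h/2, y_n + (h/2)·k1); k3 = f(t_n + h/2, y_n + (h/2)·k2); k4 = f(t_n + h, y_n + h·k3); y_{n+1} = y_n + (h/6)·(k1 + 2k2 + 2k3 + k4).
t=1.000000, y=-0.380000:
  k1 = f(1.000000, -0.380000) = -1.081400
  k2 = f(1.100000, -0.488140) = -1.323514
  k3 = f(1.100000, -0.512351) = -1.336346
  k4 = f(1.200000, -0.647269) = -1.610253
  y ← -0.380000 + (0.2/6)·(k1 + 2k2 + 2k3 + k4) = -0.647046
t=1.200000, y=-0.647046:
  k1 = f(1.200000, -0.647046) = -1.610134
  k2 = f(1.300000, -0.808059) = -1.915471
  k3 = f(1.300000, -0.838593) = -1.931654
  k4 = f(1.400000, -1.033377) = -2.272490
  y ← -0.647046 + (0.2/6)·(k1 + 2k2 + 2k3 + k4) = -1.032942
y(1.4) ≈ -1.0329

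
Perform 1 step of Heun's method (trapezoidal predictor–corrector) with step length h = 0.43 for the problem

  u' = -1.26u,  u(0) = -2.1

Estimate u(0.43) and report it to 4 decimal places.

Heun: k1 = f(s_n, u_n); k2 = f(s_n + h, u_n + h·k1); u_{n+1} = u_n + (h/2)·(k1 + k2).
s=0.000000, u=-2.100000:
  k1 = f(0.000000, -2.100000) = 2.646000
  k2 = f(0.430000, -0.962220) = 1.212397
  u ← -2.100000 + (0.43/2)·(2.646000 + 1.212397) = -1.270445
u(0.43) ≈ -1.2704

-1.2704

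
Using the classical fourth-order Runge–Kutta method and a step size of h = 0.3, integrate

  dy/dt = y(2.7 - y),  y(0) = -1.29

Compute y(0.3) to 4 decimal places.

-6.5167

RK4: k1 = f(t_n, y_n); k2 = f(t_n + h/2, y_n + (h/2)·k1); k3 = f(t_n + h/2, y_n + (h/2)·k2); k4 = f(t_n + h, y_n + h·k3); y_{n+1} = y_n + (h/6)·(k1 + 2k2 + 2k3 + k4).
t=0.000000, y=-1.290000:
  k1 = f(0.000000, -1.290000) = -5.147100
  k2 = f(0.150000, -2.062065) = -9.819688
  k3 = f(0.150000, -2.762953) = -15.093883
  k4 = f(0.300000, -5.818165) = -49.560090
  y ← -1.290000 + (0.3/6)·(k1 + 2k2 + 2k3 + k4) = -6.516717
y(0.3) ≈ -6.5167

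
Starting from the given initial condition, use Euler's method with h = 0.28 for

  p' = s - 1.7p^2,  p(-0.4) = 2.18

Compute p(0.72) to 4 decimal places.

Euler: p_{n+1} = p_n + h·f(s_n, p_n).
s=-0.400000, p=2.180000: f=-8.479080 → p ← 2.180000 + 0.28·(-8.479080) = -0.194142
s=-0.120000, p=-0.194142: f=-0.184075 → p ← -0.194142 + 0.28·(-0.184075) = -0.245683
s=0.160000, p=-0.245683: f=0.057387 → p ← -0.245683 + 0.28·0.057387 = -0.229615
s=0.440000, p=-0.229615: f=0.350371 → p ← -0.229615 + 0.28·0.350371 = -0.131511
p(0.72) ≈ -0.1315

-0.1315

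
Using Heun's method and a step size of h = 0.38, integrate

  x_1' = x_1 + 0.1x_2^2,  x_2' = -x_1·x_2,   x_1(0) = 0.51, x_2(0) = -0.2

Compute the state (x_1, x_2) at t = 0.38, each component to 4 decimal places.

0.7422, -0.1590

Heun on (x_1,x_2): k1 = f(t_n, state_n); k2 = f(t_n + h, state_n + h·k1); state_{n+1} = state_n + (h/2)·(k1 + k2).
0.000000: (0.510000, -0.200000)
  k1 = (0.514000, 0.102000)
  predictor → (0.705320, -0.161240)
  k2 = (0.707920, 0.113726)
  → (0.742165, -0.159012)
(x_1(0.38), x_2(0.38)) ≈ (0.7422, -0.1590)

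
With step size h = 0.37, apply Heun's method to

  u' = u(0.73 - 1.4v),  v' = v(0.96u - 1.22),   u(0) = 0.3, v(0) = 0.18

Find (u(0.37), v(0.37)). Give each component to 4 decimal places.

Heun on (u,v): k1 = f(t_n, state_n); k2 = f(t_n + h, state_n + h·k1); state_{n+1} = state_n + (h/2)·(k1 + k2).
0.000000: (0.300000, 0.180000)
  k1 = (0.143400, -0.167760)
  predictor → (0.353058, 0.117929)
  k2 = (0.199442, -0.103903)
  → (0.363426, 0.129742)
(u(0.37), v(0.37)) ≈ (0.3634, 0.1297)

0.3634, 0.1297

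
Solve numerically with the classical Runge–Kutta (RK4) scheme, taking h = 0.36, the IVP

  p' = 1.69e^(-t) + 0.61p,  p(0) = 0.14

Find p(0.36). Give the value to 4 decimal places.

RK4: k1 = f(t_n, p_n); k2 = f(t_n + h/2, p_n + (h/2)·k1); k3 = f(t_n + h/2, p_n + (h/2)·k2); k4 = f(t_n + h, p_n + h·k3); p_{n+1} = p_n + (h/6)·(k1 + 2k2 + 2k3 + k4).
t=0.000000, p=0.140000:
  k1 = f(0.000000, 0.140000) = 1.775400
  k2 = f(0.180000, 0.459572) = 1.691946
  k3 = f(0.180000, 0.444550) = 1.682782
  k4 = f(0.360000, 0.745802) = 1.634012
  p ← 0.140000 + (0.36/6)·(k1 + 2k2 + 2k3 + k4) = 0.749532
p(0.36) ≈ 0.7495

0.7495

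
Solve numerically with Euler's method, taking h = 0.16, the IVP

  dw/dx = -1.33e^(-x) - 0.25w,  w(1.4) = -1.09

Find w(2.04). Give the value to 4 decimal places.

-1.0825

Euler: w_{n+1} = w_n + h·f(x_n, w_n).
x=1.400000, w=-1.090000: f=-0.055474 → w ← -1.090000 + 0.16·(-0.055474) = -1.098876
x=1.560000, w=-1.098876: f=-0.004762 → w ← -1.098876 + 0.16·(-0.004762) = -1.099638
x=1.720000, w=-1.099638: f=0.036751 → w ← -1.099638 + 0.16·0.036751 = -1.093758
x=1.880000, w=-1.093758: f=0.070495 → w ← -1.093758 + 0.16·0.070495 = -1.082478
w(2.04) ≈ -1.0825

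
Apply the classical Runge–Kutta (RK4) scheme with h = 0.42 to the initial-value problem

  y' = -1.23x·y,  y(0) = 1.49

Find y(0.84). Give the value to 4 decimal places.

RK4: k1 = f(x_n, y_n); k2 = f(x_n + h/2, y_n + (h/2)·k1); k3 = f(x_n + h/2, y_n + (h/2)·k2); k4 = f(x_n + h, y_n + h·k3); y_{n+1} = y_n + (h/6)·(k1 + 2k2 + 2k3 + k4).
x=0.000000, y=1.490000:
  k1 = f(0.000000, 1.490000) = 0.000000
  k2 = f(0.210000, 1.490000) = -0.384867
  k3 = f(0.210000, 1.409178) = -0.363991
  k4 = f(0.420000, 1.337124) = -0.690758
  y ← 1.490000 + (0.42/6)·(k1 + 2k2 + 2k3 + k4) = 1.336807
x=0.420000, y=1.336807:
  k1 = f(0.420000, 1.336807) = -0.690594
  k2 = f(0.630000, 1.191782) = -0.923512
  k3 = f(0.630000, 1.142869) = -0.885609
  k4 = f(0.840000, 0.964851) = -0.996884
  y ← 1.336807 + (0.42/6)·(k1 + 2k2 + 2k3 + k4) = 0.965406
y(0.84) ≈ 0.9654

0.9654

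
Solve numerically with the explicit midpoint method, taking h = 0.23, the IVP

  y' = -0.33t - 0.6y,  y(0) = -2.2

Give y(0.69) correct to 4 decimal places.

-1.5260

Midpoint: k1 = f(t_n, y_n); k2 = f(t_n + h/2, y_n + (h/2)·k1); y_{n+1} = y_n + h·k2.
t=0.000000, y=-2.200000:
  k1 = f(0.000000, -2.200000) = 1.320000
  k2 = f(0.115000, -2.048200) = 1.190970
  y ← -2.200000 + 0.23·1.190970 = -1.926077
t=0.230000, y=-1.926077:
  k1 = f(0.230000, -1.926077) = 1.079746
  k2 = f(0.345000, -1.801906) = 0.967294
  y ← -1.926077 + 0.23·0.967294 = -1.703599
t=0.460000, y=-1.703599:
  k1 = f(0.460000, -1.703599) = 0.870360
  k2 = f(0.575000, -1.603508) = 0.772355
  y ← -1.703599 + 0.23·0.772355 = -1.525958
y(0.69) ≈ -1.5260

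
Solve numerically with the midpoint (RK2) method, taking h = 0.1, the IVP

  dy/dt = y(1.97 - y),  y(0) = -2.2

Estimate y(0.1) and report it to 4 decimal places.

-3.4306

Midpoint: k1 = f(t_n, y_n); k2 = f(t_n + h/2, y_n + (h/2)·k1); y_{n+1} = y_n + h·k2.
t=0.000000, y=-2.200000:
  k1 = f(0.000000, -2.200000) = -9.174000
  k2 = f(0.050000, -2.658700) = -12.306325
  y ← -2.200000 + 0.1·(-12.306325) = -3.430632
y(0.1) ≈ -3.4306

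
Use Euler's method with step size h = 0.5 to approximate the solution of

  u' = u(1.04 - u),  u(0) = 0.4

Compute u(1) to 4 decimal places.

0.6632

Euler: u_{n+1} = u_n + h·f(x_n, u_n).
x=0.000000, u=0.400000: f=0.256000 → u ← 0.400000 + 0.5·0.256000 = 0.528000
x=0.500000, u=0.528000: f=0.270336 → u ← 0.528000 + 0.5·0.270336 = 0.663168
u(1) ≈ 0.6632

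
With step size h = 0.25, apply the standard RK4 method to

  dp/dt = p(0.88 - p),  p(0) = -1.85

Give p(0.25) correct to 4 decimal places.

-4.7060

RK4: k1 = f(t_n, p_n); k2 = f(t_n + h/2, p_n + (h/2)·k1); k3 = f(t_n + h/2, p_n + (h/2)·k2); k4 = f(t_n + h, p_n + h·k3); p_{n+1} = p_n + (h/6)·(k1 + 2k2 + 2k3 + k4).
t=0.000000, p=-1.850000:
  k1 = f(0.000000, -1.850000) = -5.050500
  k2 = f(0.125000, -2.481313) = -8.340467
  k3 = f(0.125000, -2.892558) = -10.912345
  k4 = f(0.250000, -4.578086) = -24.987590
  p ← -1.850000 + (0.25/6)·(k1 + 2k2 + 2k3 + k4) = -4.705988
p(0.25) ≈ -4.7060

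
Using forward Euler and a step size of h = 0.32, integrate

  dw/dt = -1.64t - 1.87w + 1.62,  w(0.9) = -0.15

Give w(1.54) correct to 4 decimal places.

Euler: w_{n+1} = w_n + h·f(t_n, w_n).
t=0.900000, w=-0.150000: f=0.424500 → w ← -0.150000 + 0.32·0.424500 = -0.014160
t=1.220000, w=-0.014160: f=-0.354321 → w ← -0.014160 + 0.32·(-0.354321) = -0.127543
w(1.54) ≈ -0.1275

-0.1275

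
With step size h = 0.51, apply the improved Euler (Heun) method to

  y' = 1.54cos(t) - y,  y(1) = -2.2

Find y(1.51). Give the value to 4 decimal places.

-1.2363

Heun: k1 = f(t_n, y_n); k2 = f(t_n + h, y_n + h·k1); y_{n+1} = y_n + (h/2)·(k1 + k2).
t=1.000000, y=-2.200000:
  k1 = f(1.000000, -2.200000) = 3.032066
  k2 = f(1.510000, -0.653647) = 0.747215
  y ← -2.200000 + (0.51/2)·(3.032066 + 0.747215) = -1.236283
y(1.51) ≈ -1.2363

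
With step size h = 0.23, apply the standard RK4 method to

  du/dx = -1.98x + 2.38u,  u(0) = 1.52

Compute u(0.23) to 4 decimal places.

2.5638

RK4: k1 = f(x_n, u_n); k2 = f(x_n + h/2, u_n + (h/2)·k1); k3 = f(x_n + h/2, u_n + (h/2)·k2); k4 = f(x_n + h, u_n + h·k3); u_{n+1} = u_n + (h/6)·(k1 + 2k2 + 2k3 + k4).
x=0.000000, u=1.520000:
  k1 = f(0.000000, 1.520000) = 3.617600
  k2 = f(0.115000, 1.936024) = 4.380037
  k3 = f(0.115000, 2.023704) = 4.588716
  k4 = f(0.230000, 2.575405) = 5.674063
  u ← 1.520000 + (0.23/6)·(k1 + 2k2 + 2k3 + k4) = 2.563785
u(0.23) ≈ 2.5638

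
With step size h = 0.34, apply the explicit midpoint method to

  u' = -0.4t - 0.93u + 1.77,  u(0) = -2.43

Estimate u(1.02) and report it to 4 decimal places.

Midpoint: k1 = f(t_n, u_n); k2 = f(t_n + h/2, u_n + (h/2)·k1); u_{n+1} = u_n + h·k2.
t=0.000000, u=-2.430000:
  k1 = f(0.000000, -2.430000) = 4.029900
  k2 = f(0.170000, -1.744917) = 3.324773
  u ← -2.430000 + 0.34·3.324773 = -1.299577
t=0.340000, u=-1.299577:
  k1 = f(0.340000, -1.299577) = 2.842607
  k2 = f(0.510000, -0.816334) = 2.325191
  u ← -1.299577 + 0.34·2.325191 = -0.509012
t=0.680000, u=-0.509012:
  k1 = f(0.680000, -0.509012) = 1.971382
  k2 = f(0.850000, -0.173878) = 1.591706
  u ← -0.509012 + 0.34·1.591706 = 0.032168
u(1.02) ≈ 0.0322

0.0322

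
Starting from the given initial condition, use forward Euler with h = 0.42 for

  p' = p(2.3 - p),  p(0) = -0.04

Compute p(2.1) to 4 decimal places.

-1.5242

Euler: p_{n+1} = p_n + h·f(t_n, p_n).
t=0.000000, p=-0.040000: f=-0.093600 → p ← -0.040000 + 0.42·(-0.093600) = -0.079312
t=0.420000, p=-0.079312: f=-0.188708 → p ← -0.079312 + 0.42·(-0.188708) = -0.158569
t=0.840000, p=-0.158569: f=-0.389854 → p ← -0.158569 + 0.42·(-0.389854) = -0.322308
t=1.260000, p=-0.322308: f=-0.845191 → p ← -0.322308 + 0.42·(-0.845191) = -0.677288
t=1.680000, p=-0.677288: f=-2.016481 → p ← -0.677288 + 0.42·(-2.016481) = -1.524210
p(2.1) ≈ -1.5242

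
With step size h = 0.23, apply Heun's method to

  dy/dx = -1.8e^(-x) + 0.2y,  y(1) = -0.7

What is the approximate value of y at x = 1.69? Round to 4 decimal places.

Heun: k1 = f(x_n, y_n); k2 = f(x_n + h, y_n + h·k1); y_{n+1} = y_n + (h/2)·(k1 + k2).
x=1.000000, y=-0.700000:
  k1 = f(1.000000, -0.700000) = -0.802183
  k2 = f(1.230000, -0.884502) = -0.703027
  y ← -0.700000 + (0.23/2)·(-0.802183 + (-0.703027)) = -0.873099
x=1.230000, y=-0.873099:
  k1 = f(1.230000, -0.873099) = -0.700746
  k2 = f(1.460000, -1.034271) = -0.624879
  y ← -0.873099 + (0.23/2)·(-0.700746 + (-0.624879)) = -1.025546
x=1.460000, y=-1.025546:
  k1 = f(1.460000, -1.025546) = -0.623135
  k2 = f(1.690000, -1.168867) = -0.565909
  y ← -1.025546 + (0.23/2)·(-0.623135 + (-0.565909)) = -1.162286
y(1.69) ≈ -1.1623

-1.1623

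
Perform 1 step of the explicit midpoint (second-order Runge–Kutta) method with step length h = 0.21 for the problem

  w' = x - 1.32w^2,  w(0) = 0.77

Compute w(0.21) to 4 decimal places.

Midpoint: k1 = f(x_n, w_n); k2 = f(x_n + h/2, w_n + (h/2)·k1); w_{n+1} = w_n + h·k2.
x=0.000000, w=0.770000:
  k1 = f(0.000000, 0.770000) = -0.782628
  k2 = f(0.105000, 0.687824) = -0.519495
  w ← 0.770000 + 0.21·(-0.519495) = 0.660906
w(0.21) ≈ 0.6609

0.6609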